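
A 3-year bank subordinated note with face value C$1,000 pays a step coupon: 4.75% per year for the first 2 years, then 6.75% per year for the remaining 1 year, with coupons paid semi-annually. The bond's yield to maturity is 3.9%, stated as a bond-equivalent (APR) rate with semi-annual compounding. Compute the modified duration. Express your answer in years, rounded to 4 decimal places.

2.7780 years

Periodic yield y = 0.0195. First find Macaulay duration:
  t   CF        PV=CF/(1+0.0195)^t    t·PV
  1        23.75        23.2957        23.2957
  2        23.75        22.8502        45.7003
  3        23.75        22.4131        67.2393
  4        23.75        21.9844        87.9376
  5        33.75        30.6434       153.2172
  6     1,033.75       920.6449     5,523.8693
  Σ                  1,041.8317     5,901.2595
P = 1,041.8317; Macaulay duration = 5,901.2595 / 1,041.8317 = 5.66431 half-year periods = 2.83216 years.
Modified duration = D_Mac / (1 + y) = 2.83216 / 1.0195 = 2.77799 years.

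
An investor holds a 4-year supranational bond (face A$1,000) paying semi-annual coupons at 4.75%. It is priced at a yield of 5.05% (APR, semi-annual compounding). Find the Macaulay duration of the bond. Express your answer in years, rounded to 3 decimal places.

Periodic yield y = 0.02525. Discount each cash flow and weight by its period:
  t   CF        PV=CF/(1+0.02525)^t    t·PV
  1        23.75        23.1651        23.1651
  2        23.75        22.5946        45.1891
  3        23.75        22.0381        66.1143
  4        23.75        21.4953        85.9814
  5        23.75        20.9660       104.8298
  6        23.75        20.4496       122.6976
  7        23.75        19.9460       139.6218
  8     1,023.75       838.6016     6,708.8129
  Σ                    989.2562     7,296.4120
Price P = Σ PV = 989.2562.
Macaulay duration = Σ(t·PV) / P = 7,296.4120 / 989.2562 = 7.37565 half-year periods.
In years: 7.37565 / 2 = 3.68783 years.

3.688 years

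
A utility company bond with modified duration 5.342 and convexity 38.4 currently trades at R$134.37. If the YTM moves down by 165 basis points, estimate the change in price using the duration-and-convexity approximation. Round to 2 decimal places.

+R$12.55

Duration effect: -D_mod·Δy = -5.342 × (-0.0165) = +0.088143
Convexity effect: ½·C·(Δy)² = 0.5 × 38.4 × (-0.0165)² = +0.0052272
ΔP/P ≈ +0.088143 + 0.0052272 = +0.0933702
ΔP ≈ 134.37 × (+0.0933702) = +12.546153774.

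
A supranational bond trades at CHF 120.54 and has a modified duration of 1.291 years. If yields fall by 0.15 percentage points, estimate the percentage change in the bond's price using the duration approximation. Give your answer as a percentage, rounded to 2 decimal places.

+0.19%

Duration approximation: ΔP/P ≈ -D_mod · Δy = -1.291 × (-0.0015) = +0.0019365.
As a percentage: +0.19365%.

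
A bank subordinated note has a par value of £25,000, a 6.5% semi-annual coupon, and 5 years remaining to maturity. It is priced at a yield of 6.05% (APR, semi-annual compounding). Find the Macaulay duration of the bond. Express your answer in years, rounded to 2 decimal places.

4.36 years

Periodic yield y = 0.03025. Discount each cash flow and weight by its period:
  t   CF        PV=CF/(1+0.03025)^t    t·PV
  1       812.50       788.6435       788.6435
  2       812.50       765.4875     1,530.9751
  3       812.50       743.0114     2,229.0343
  4       812.50       721.1953     2,884.7811
  5       812.50       700.0197     3,500.0984
  6       812.50       679.4658     4,076.7951
  7       812.50       659.5155     4,616.6085
  8       812.50       640.1509     5,121.2075
  9       812.50       621.3549     5,592.1945
  10   25,812.50    19,160.3676   191,603.6760
  Σ                 25,479.2123   221,944.0141
Price P = Σ PV = 25,479.2123.
Macaulay duration = Σ(t·PV) / P = 221,944.0141 / 25,479.2123 = 8.71079 half-year periods.
In years: 8.71079 / 2 = 4.35539 years.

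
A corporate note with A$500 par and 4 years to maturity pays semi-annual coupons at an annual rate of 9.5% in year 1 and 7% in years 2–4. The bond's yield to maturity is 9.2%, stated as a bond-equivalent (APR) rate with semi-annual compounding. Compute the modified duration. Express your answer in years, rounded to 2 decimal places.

Periodic yield y = 0.046. First find Macaulay duration:
  t   CF        PV=CF/(1+0.046)^t    t·PV
  1        23.75        22.7055        22.7055
  2        23.75        21.7070        43.4140
  3        17.50        15.2913        45.8738
  4        17.50        14.6188        58.4751
  5        17.50        13.9759        69.8795
  6        17.50        13.3613        80.1677
  7        17.50        12.7737        89.4158
  8       517.50       361.1244     2,888.9955
  Σ                    475.5579     3,298.9269
P = 475.5579; Macaulay duration = 3,298.9269 / 475.5579 = 6.93696 half-year periods = 3.46848 years.
Modified duration = D_Mac / (1 + y) = 3.46848 / 1.046 = 3.31595 years.

3.32 years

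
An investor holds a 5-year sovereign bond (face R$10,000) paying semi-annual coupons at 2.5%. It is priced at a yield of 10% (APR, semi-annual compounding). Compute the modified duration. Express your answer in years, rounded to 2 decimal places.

4.44 years

Periodic yield y = 0.05. First find Macaulay duration:
  t   CF        PV=CF/(1+0.05)^t    t·PV
  1       125.00       119.0476       119.0476
  2       125.00       113.3787       226.7574
  3       125.00       107.9797       323.9391
  4       125.00       102.8378       411.3512
  5       125.00        97.9408       489.7039
  6       125.00        93.2769       559.6615
  7       125.00        88.8352       621.8462
  8       125.00        84.6049       676.8394
  9       125.00        80.5761       725.1850
  10   10,125.00     6,215.8717    62,158.7169
  Σ                  7,104.3494    66,313.0482
P = 7,104.3494; Macaulay duration = 66,313.0482 / 7,104.3494 = 9.33415 half-year periods = 4.66707 years.
Modified duration = D_Mac / (1 + y) = 4.66707 / 1.05 = 4.44483 years.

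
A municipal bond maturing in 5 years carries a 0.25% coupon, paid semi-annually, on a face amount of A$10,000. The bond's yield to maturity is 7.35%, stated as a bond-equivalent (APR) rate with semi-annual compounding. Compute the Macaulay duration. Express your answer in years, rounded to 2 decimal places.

4.97 years

Periodic yield y = 0.03675. Discount each cash flow and weight by its period:
  t   CF        PV=CF/(1+0.03675)^t    t·PV
  1        12.50        12.0569        12.0569
  2        12.50        11.6295        23.2590
  3        12.50        11.2173        33.6519
  4        12.50        10.8197        43.2787
  5        12.50        10.4361        52.1807
  6        12.50        10.0662        60.3972
  7        12.50         9.7094        67.9657
  8        12.50         9.3652        74.9217
  9        12.50         9.0332        81.2992
  10   10,012.50     6,979.1429    69,791.4287
  Σ                  7,073.4764    70,240.4396
Price P = Σ PV = 7,073.4764.
Macaulay duration = Σ(t·PV) / P = 70,240.4396 / 7,073.4764 = 9.93012 half-year periods.
In years: 9.93012 / 2 = 4.96506 years.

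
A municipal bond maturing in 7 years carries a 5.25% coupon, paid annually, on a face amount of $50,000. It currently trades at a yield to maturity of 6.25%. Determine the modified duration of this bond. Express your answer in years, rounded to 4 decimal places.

Periodic yield y = 0.0625. First find Macaulay duration:
  t   CF        PV=CF/(1+0.0625)^t    t·PV
  1     2,625.00     2,470.5882     2,470.5882
  2     2,625.00     2,325.2595     4,650.5190
  3     2,625.00     2,188.4795     6,565.4386
  4     2,625.00     2,059.7455     8,238.9818
  5     2,625.00     1,938.5840     9,692.9198
  6     2,625.00     1,824.5496    10,947.2976
  7    52,625.00    34,426.2357   240,983.6499
  Σ                 47,233.4420   283,549.3950
P = 47,233.4420; Macaulay duration = 283,549.3950 / 47,233.4420 = 6.00315 years.
Modified duration = D_Mac / (1 + y) = 6.00315 / 1.0625 = 5.65002 years.

5.6500 years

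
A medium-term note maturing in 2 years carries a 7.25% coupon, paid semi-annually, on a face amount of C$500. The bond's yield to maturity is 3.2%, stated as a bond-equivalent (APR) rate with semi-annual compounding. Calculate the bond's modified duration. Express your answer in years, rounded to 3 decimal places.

Periodic yield y = 0.016. First find Macaulay duration:
  t   CF        PV=CF/(1+0.016)^t    t·PV
  1       18.125        17.8396        17.8396
  2       18.125        17.5586        35.1173
  3       18.125        17.2821        51.8463
  4      518.125       486.2501     1,945.0005
  Σ                    538.9304     2,049.8036
P = 538.9304; Macaulay duration = 2,049.8036 / 538.9304 = 3.80347 half-year periods = 1.90173 years.
Modified duration = D_Mac / (1 + y) = 1.90173 / 1.016 = 1.87178 years.

1.872 years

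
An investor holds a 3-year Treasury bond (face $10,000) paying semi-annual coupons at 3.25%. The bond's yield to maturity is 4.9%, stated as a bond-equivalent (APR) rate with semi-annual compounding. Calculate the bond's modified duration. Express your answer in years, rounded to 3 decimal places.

2.810 years

Periodic yield y = 0.0245. First find Macaulay duration:
  t   CF        PV=CF/(1+0.0245)^t    t·PV
  1       162.50       158.6140       158.6140
  2       162.50       154.8208       309.6417
  3       162.50       151.1184       453.3553
  4       162.50       147.5046       590.0183
  5       162.50       143.9771       719.8857
  6    10,162.50     8,788.7838    52,732.7029
  Σ                  9,544.8188    54,964.2180
P = 9,544.8188; Macaulay duration = 54,964.2180 / 9,544.8188 = 5.75854 half-year periods = 2.87927 years.
Modified duration = D_Mac / (1 + y) = 2.87927 / 1.0245 = 2.81041 years.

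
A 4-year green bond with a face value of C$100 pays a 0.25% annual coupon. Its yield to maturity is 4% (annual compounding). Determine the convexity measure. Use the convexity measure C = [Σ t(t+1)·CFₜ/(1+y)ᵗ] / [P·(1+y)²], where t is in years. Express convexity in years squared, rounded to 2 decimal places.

With y = 0.04:
  t   CF        PV=CF/(1+0.04)^t    t·PV        t(t+1)·PV
  1         0.25         0.2404         0.2404           0.4808
  2         0.25         0.2311         0.4623           1.3868
  3         0.25         0.2222         0.6667           2.6670
  4       100.25        85.6941       342.7765       1,713.8824
  Σ                     86.3879       344.1459       1,718.4170
P = 86.3879.
Convexity = Σ t(t+1)·PV / [P·(1+y)²] = 1,718.4170 / (86.3879 × 1.081600) = 18.39115.

18.39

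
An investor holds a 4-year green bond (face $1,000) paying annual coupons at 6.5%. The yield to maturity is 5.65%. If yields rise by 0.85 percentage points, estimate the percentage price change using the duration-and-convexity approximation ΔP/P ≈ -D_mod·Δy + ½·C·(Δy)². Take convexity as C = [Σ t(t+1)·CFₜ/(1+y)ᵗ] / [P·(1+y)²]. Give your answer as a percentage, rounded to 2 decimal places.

-2.88%

With y = 0.0565:
  t   CF        PV=CF/(1+0.0565)^t    t·PV        t(t+1)·PV
  1        65.00        61.5239        61.5239         123.0478
  2        65.00        58.2337       116.4674         349.4022
  3        65.00        55.1194       165.3583         661.4334
  4     1,065.00       854.8140     3,419.2558      17,096.2791
  Σ                  1,029.6910     3,762.6054      18,230.1624
P = 1,029.6910; D_Mac = 3.65411 yrs; D_mod = 3.45869 yrs; C = 15.86151.
Duration effect: -3.45869 × (+0.0085) = -0.029399
Convexity effect: 0.5 × 15.86151 × (0.0085)² = +0.0005730
ΔP/P ≈ -0.029399 + 0.0005730 = -0.028826 = -2.8826%.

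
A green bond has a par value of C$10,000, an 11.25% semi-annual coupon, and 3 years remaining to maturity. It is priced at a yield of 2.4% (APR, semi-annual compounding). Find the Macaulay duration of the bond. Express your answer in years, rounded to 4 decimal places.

2.6730 years

Periodic yield y = 0.012. Discount each cash flow and weight by its period:
  t   CF        PV=CF/(1+0.012)^t    t·PV
  1       562.50       555.8300       555.8300
  2       562.50       549.2392     1,098.4783
  3       562.50       542.7265     1,628.1794
  4       562.50       536.2910     2,145.1638
  5       562.50       529.9318     2,649.6589
  6    10,562.50     9,832.9458    58,997.6750
  Σ                 12,546.9642    67,074.9855
Price P = Σ PV = 12,546.9642.
Macaulay duration = Σ(t·PV) / P = 67,074.9855 / 12,546.9642 = 5.34591 half-year periods.
In years: 5.34591 / 2 = 2.67296 years.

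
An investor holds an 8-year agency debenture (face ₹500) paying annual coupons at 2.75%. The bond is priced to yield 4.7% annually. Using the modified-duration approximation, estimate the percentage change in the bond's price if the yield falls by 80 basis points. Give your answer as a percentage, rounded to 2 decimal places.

+5.52%

Periodic yield y = 0.047. Modified duration first:
  t   CF        PV=CF/(1+0.047)^t    t·PV
  1        13.75        13.1328        13.1328
  2        13.75        12.5432        25.0865
  3        13.75        11.9802        35.9405
  4        13.75        11.4424        45.7695
  5        13.75        10.9287        54.6436
  6        13.75        10.4381        62.6288
  7        13.75         9.9696        69.7869
  8       513.75       355.7774     2,846.2194
  Σ                    436.2123     3,153.2078
P = 436.2123; D_Mac = 7.22861 yrs; D_mod = 7.22861/(1+0.047) = 6.90411 yrs.
ΔP/P ≈ -D_mod · Δy = -6.90411 × (-0.008) = +0.055233 = +5.5233%.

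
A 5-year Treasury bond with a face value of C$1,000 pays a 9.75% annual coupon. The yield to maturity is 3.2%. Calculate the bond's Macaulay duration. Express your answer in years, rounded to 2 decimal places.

Periodic yield y = 0.032. Discount each cash flow and weight by its year:
  t   CF        PV=CF/(1+0.032)^t    t·PV
  1        97.50        94.4767        94.4767
  2        97.50        91.5472       183.0945
  3        97.50        88.7086       266.1257
  4        97.50        85.9579       343.8316
  5     1,097.50       937.5751     4,687.8753
  Σ                  1,298.2655     5,575.4038
Price P = Σ PV = 1,298.2655.
Macaulay duration = Σ(t·PV) / P = 5,575.4038 / 1,298.2655 = 4.29450 years.

4.29 years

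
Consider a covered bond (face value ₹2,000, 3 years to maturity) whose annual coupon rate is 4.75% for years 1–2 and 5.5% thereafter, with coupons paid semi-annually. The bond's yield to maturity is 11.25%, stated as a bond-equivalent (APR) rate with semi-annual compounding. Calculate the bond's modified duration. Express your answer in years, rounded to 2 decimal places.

Periodic yield y = 0.05625. First find Macaulay duration:
  t   CF        PV=CF/(1+0.05625)^t    t·PV
  1        47.50        44.9704        44.9704
  2        47.50        42.5755        85.1511
  3        47.50        40.3082       120.9246
  4        47.50        38.1616       152.6465
  5        55.00        41.8340       209.1698
  6     2,055.00     1,479.8289     8,878.9732
  Σ                  1,687.6786     9,491.8356
P = 1,687.6786; Macaulay duration = 9,491.8356 / 1,687.6786 = 5.62420 half-year periods = 2.81210 years.
Modified duration = D_Mac / (1 + y) = 2.81210 / 1.05625 = 2.66234 years.

2.66 years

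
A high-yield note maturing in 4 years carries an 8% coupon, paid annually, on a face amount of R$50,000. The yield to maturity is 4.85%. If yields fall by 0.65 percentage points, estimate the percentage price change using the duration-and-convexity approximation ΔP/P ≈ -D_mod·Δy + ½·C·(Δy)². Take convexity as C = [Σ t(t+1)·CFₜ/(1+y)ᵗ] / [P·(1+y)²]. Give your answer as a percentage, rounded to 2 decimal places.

With y = 0.0485:
  t   CF        PV=CF/(1+0.0485)^t    t·PV        t(t+1)·PV
  1     4,000.00     3,814.9738     3,814.9738       7,629.9475
  2     4,000.00     3,638.5062     7,277.0124      21,831.0373
  3     4,000.00     3,470.2015    10,410.6044      41,642.4174
  4    54,000.00    44,680.7054   178,722.8215     893,614.1073
  Σ                 55,604.3868   200,225.4120     964,717.5096
P = 55,604.3868; D_Mac = 3.60089 yrs; D_mod = 3.43433 yrs; C = 15.78172.
Duration effect: -3.43433 × (-0.0065) = +0.022323
Convexity effect: 0.5 × 15.78172 × (-0.0065)² = +0.0003334
ΔP/P ≈ +0.022323 + 0.0003334 = +0.022657 = +2.2657%.

+2.27%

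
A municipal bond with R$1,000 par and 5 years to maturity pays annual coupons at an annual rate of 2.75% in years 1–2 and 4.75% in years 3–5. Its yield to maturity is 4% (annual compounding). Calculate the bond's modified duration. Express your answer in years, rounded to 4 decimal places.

Periodic yield y = 0.04. First find Macaulay duration:
  t   CF        PV=CF/(1+0.04)^t    t·PV
  1        27.50        26.4423        26.4423
  2        27.50        25.4253        50.8506
  3        47.50        42.2273       126.6820
  4        47.50        40.6032       162.4128
  5     1,047.50       860.9686     4,304.8432
  Σ                    995.6668     4,671.2309
P = 995.6668; Macaulay duration = 4,671.2309 / 995.6668 = 4.69156 years.
Modified duration = D_Mac / (1 + y) = 4.69156 / 1.04 = 4.51112 years.

4.5111 years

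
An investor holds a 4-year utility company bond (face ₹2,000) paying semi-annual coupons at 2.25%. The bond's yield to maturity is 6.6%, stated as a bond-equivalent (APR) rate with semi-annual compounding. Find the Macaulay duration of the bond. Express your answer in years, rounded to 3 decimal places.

3.831 years

Periodic yield y = 0.033. Discount each cash flow and weight by its period:
  t   CF        PV=CF/(1+0.033)^t    t·PV
  1        22.50        21.7812        21.7812
  2        22.50        21.0854        42.1708
  3        22.50        20.4118        61.2354
  4        22.50        19.7597        79.0390
  5        22.50        19.1285        95.6425
  6        22.50        18.5174       111.1045
  7        22.50        17.9259       125.4811
  8     2,022.50     1,559.8612    12,478.8897
  Σ                  1,698.4712    13,015.3442
Price P = Σ PV = 1,698.4712.
Macaulay duration = Σ(t·PV) / P = 13,015.3442 / 1,698.4712 = 7.66298 half-year periods.
In years: 7.66298 / 2 = 3.83149 years.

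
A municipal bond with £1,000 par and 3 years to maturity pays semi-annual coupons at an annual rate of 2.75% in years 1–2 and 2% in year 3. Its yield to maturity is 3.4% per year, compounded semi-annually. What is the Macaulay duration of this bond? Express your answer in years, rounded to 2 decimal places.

Periodic yield y = 0.017. Discount each cash flow and weight by its period:
  t   CF        PV=CF/(1+0.017)^t    t·PV
  1        13.75        13.5202        13.5202
  2        13.75        13.2942        26.5883
  3        13.75        13.0719        39.2158
  4        13.75        12.8534        51.4137
  5        10.00         9.1917        45.9584
  6     1,010.00       912.8421     5,477.0525
  Σ                    974.7734     5,653.7489
Price P = Σ PV = 974.7734.
Macaulay duration = Σ(t·PV) / P = 5,653.7489 / 974.7734 = 5.80006 half-year periods.
In years: 5.80006 / 2 = 2.90003 years.

2.90 years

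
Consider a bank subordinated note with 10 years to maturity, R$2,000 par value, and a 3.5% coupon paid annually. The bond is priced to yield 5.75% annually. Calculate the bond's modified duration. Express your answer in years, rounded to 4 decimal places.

7.9878 years

Periodic yield y = 0.0575. First find Macaulay duration:
  t   CF        PV=CF/(1+0.0575)^t    t·PV
  1        70.00        66.1939        66.1939
  2        70.00        62.5947       125.1893
  3        70.00        59.1912       177.5735
  4        70.00        55.9727       223.8909
  5        70.00        52.9293       264.6465
  6        70.00        50.0513       300.3081
  7        70.00        47.3299       331.3092
  8        70.00        44.7564       358.0511
  9        70.00        42.3228       380.9054
  10    2,070.00     1,183.4954    11,834.9543
  Σ                  1,664.8376    14,063.0222
P = 1,664.8376; Macaulay duration = 14,063.0222 / 1,664.8376 = 8.44708 years.
Modified duration = D_Mac / (1 + y) = 8.44708 / 1.0575 = 7.98779 years.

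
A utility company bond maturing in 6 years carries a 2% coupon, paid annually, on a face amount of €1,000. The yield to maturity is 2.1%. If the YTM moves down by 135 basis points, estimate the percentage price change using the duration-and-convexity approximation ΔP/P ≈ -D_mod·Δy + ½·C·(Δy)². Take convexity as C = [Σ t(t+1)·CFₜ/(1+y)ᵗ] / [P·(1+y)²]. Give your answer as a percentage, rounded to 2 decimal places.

+7.90%

With y = 0.021:
  t   CF        PV=CF/(1+0.021)^t    t·PV        t(t+1)·PV
  1        20.00        19.5886        19.5886          39.1773
  2        20.00        19.1857        38.3715         115.1144
  3        20.00        18.7911        56.3734         225.4935
  4        20.00        18.4046        73.6185         368.0925
  5        20.00        18.0261        90.1304         540.7824
  6     1,020.00       900.4212     5,402.5273      37,817.6911
  Σ                    994.4174     5,680.6097      39,106.3512
P = 994.4174; D_Mac = 5.71250 yrs; D_mod = 5.59501 yrs; C = 37.72481.
Duration effect: -5.59501 × (-0.0135) = +0.075533
Convexity effect: 0.5 × 37.72481 × (-0.0135)² = +0.0034377
ΔP/P ≈ +0.075533 + 0.0034377 = +0.078970 = +7.8970%.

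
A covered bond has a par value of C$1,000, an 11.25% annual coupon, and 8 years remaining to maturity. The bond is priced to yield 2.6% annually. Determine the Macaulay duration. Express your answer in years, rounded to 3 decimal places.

Periodic yield y = 0.026. Discount each cash flow and weight by its year:
  t   CF        PV=CF/(1+0.026)^t    t·PV
  1       112.50       109.6491       109.6491
  2       112.50       106.8705       213.7410
  3       112.50       104.1623       312.4868
  4       112.50       101.5227       406.0907
  5       112.50        98.9500       494.7499
  6       112.50        96.4425       578.6549
  7       112.50        93.9985       657.9896
  8     1,112.50       905.9853     7,247.8821
  Σ                  1,617.5808    10,021.2441
Price P = Σ PV = 1,617.5808.
Macaulay duration = Σ(t·PV) / P = 10,021.2441 / 1,617.5808 = 6.19520 years.

6.195 years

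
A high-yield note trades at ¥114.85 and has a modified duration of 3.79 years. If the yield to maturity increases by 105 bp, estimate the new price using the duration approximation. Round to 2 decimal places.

Duration approximation: ΔP/P ≈ -D_mod · Δy = -3.79 × (+0.0105) = -0.039795.
New price ≈ 114.85 × (1 - 0.039795) = 110.27954425.

¥110.28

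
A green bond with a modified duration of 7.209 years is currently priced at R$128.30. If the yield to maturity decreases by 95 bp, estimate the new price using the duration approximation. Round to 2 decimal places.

Duration approximation: ΔP/P ≈ -D_mod · Δy = -7.209 × (-0.0095) = +0.0684855.
New price ≈ 128.30 × (1 + 0.0684855) = 137.08668965.

R$137.09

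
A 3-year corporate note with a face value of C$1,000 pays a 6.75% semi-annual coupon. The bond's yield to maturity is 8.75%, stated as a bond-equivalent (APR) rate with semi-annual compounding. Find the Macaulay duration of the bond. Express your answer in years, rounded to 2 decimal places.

Periodic yield y = 0.04375. Discount each cash flow and weight by its period:
  t   CF        PV=CF/(1+0.04375)^t    t·PV
  1        33.75        32.3353        32.3353
  2        33.75        30.9800        61.9599
  3        33.75        29.6814        89.0442
  4        33.75        28.4373       113.7491
  5        33.75        27.2453       136.2264
  6     1,033.75       799.5334     4,797.2002
  Σ                    948.2126     5,230.5151
Price P = Σ PV = 948.2126.
Macaulay duration = Σ(t·PV) / P = 5,230.5151 / 948.2126 = 5.51618 half-year periods.
In years: 5.51618 / 2 = 2.75809 years.

2.76 years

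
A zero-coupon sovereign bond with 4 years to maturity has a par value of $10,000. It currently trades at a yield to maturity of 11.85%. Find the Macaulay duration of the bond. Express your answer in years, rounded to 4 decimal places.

4.0000 years

A zero-coupon bond has a single cash flow at maturity, so its Macaulay duration equals its maturity: 4 years.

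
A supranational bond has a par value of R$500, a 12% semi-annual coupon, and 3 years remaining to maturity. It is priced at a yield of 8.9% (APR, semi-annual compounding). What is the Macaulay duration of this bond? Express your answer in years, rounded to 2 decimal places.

Periodic yield y = 0.0445. Discount each cash flow and weight by its period:
  t   CF        PV=CF/(1+0.0445)^t    t·PV
  1        30.00        28.7219        28.7219
  2        30.00        27.4982        54.9964
  3        30.00        26.3267        78.9800
  4        30.00        25.2050       100.8202
  5        30.00        24.1312       120.6560
  6       530.00       408.1551     2,448.9305
  Σ                    540.0381     2,833.1050
Price P = Σ PV = 540.0381.
Macaulay duration = Σ(t·PV) / P = 2,833.1050 / 540.0381 = 5.24612 half-year periods.
In years: 5.24612 / 2 = 2.62306 years.

2.62 years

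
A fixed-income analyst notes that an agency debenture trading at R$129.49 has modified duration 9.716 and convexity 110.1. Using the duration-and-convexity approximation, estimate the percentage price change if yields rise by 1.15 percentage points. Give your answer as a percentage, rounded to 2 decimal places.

Duration effect: -D_mod·Δy = -9.716 × (+0.0115) = -0.111734
Convexity effect: ½·C·(Δy)² = 0.5 × 110.1 × (0.0115)² = +0.0072803625
ΔP/P ≈ -0.111734 + 0.0072803625 = -0.1044536375
= -10.44536375%.

-10.45%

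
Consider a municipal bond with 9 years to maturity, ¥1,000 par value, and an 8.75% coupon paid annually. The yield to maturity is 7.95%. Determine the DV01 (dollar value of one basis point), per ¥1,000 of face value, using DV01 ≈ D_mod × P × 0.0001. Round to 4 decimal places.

¥0.6468

Periodic yield y = 0.0795.
  t   CF        PV=CF/(1+0.0795)^t    t·PV
  1        87.50        81.0560        81.0560
  2        87.50        75.0867       150.1733
  3        87.50        69.5569       208.6706
  4        87.50        64.4344       257.7374
  5        87.50        59.6891       298.4454
  6        87.50        55.2933       331.7595
  7        87.50        51.2212       358.5482
  8        87.50        47.4490       379.5918
  9     1,087.50       546.2928     4,916.6348
  Σ                  1,050.0792     6,982.6172
P = 1,050.0792; D_Mac = 6.64961 yrs; D_mod = 6.15990 yrs.
DV01 ≈ 6.15990 × 1,050.0792 × 0.0001 = 0.646838.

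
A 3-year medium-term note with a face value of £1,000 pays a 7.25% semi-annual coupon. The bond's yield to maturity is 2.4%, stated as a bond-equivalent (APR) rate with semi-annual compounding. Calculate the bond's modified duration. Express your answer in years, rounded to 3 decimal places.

Periodic yield y = 0.012. First find Macaulay duration:
  t   CF        PV=CF/(1+0.012)^t    t·PV
  1        36.25        35.8202        35.8202
  2        36.25        35.3954        70.7908
  3        36.25        34.9757       104.9271
  4        36.25        34.5610       138.2439
  5        36.25        34.1512       170.7558
  6     1,036.25       964.6760     5,788.0559
  Σ                  1,139.5794     6,308.5937
P = 1,139.5794; Macaulay duration = 6,308.5937 / 1,139.5794 = 5.53590 half-year periods = 2.76795 years.
Modified duration = D_Mac / (1 + y) = 2.76795 / 1.012 = 2.73513 years.

2.735 years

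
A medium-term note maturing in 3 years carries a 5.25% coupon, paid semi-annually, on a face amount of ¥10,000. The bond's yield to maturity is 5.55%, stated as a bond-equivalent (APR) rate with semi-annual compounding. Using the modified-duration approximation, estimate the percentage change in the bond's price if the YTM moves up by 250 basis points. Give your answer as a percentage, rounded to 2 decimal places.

-6.84%

Periodic yield y = 0.02775. Modified duration first:
  t   CF        PV=CF/(1+0.02775)^t    t·PV
  1       262.50       255.4123       255.4123
  2       262.50       248.5160       497.0320
  3       262.50       241.8059       725.4176
  4       262.50       235.2769       941.1078
  5       262.50       228.9243     1,144.6215
  6    10,262.50     8,708.1972    52,249.1835
  Σ                  9,918.1327    55,812.7746
P = 9,918.1327; D_Mac = 5.62735 half-year periods = 2.81367 yrs; D_mod = 2.81367/(1+0.02775) = 2.73770 yrs.
ΔP/P ≈ -D_mod · Δy = -2.73770 × (+0.025) = -0.068443 = -6.8443%.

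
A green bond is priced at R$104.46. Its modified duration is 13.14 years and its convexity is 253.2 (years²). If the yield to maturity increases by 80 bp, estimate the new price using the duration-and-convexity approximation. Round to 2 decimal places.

R$94.33

Duration effect: -D_mod·Δy = -13.14 × (+0.008) = -0.105120
Convexity effect: ½·C·(Δy)² = 0.5 × 253.2 × (0.008)² = +0.0081024
ΔP/P ≈ -0.105120 + 0.0081024 = -0.0970176
New price ≈ 104.46 × (1 - 0.0970176) = 94.325541504.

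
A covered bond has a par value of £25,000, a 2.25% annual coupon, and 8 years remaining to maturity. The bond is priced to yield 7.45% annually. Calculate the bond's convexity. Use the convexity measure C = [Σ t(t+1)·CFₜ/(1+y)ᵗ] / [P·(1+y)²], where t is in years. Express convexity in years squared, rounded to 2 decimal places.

With y = 0.0745:
  t   CF        PV=CF/(1+0.0745)^t    t·PV        t(t+1)·PV
  1       562.50       523.4993       523.4993       1,046.9986
  2       562.50       487.2027       974.4054       2,923.2162
  3       562.50       453.4227     1,360.2681       5,441.0725
  4       562.50       421.9848     1,687.9394       8,439.6968
  5       562.50       392.7267     1,963.6335      11,781.8010
  6       562.50       365.4972     2,192.9830      15,350.8808
  7       562.50       340.1556     2,381.0890      19,048.7120
  8    25,562.50    14,386.3945   115,091.1564   1,035,820.4076
  Σ                 17,370.8835   126,174.9740   1,099,852.7854
P = 17,370.8835.
Convexity = Σ t(t+1)·PV / [P·(1+y)²] = 1,099,852.7854 / (17,370.8835 × 1.154550) = 54.84030.

54.84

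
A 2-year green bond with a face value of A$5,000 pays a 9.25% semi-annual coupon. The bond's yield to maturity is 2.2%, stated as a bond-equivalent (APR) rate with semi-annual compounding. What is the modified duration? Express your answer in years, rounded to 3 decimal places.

1.860 years

Periodic yield y = 0.011. First find Macaulay duration:
  t   CF        PV=CF/(1+0.011)^t    t·PV
  1       231.25       228.7339       228.7339
  2       231.25       226.2452       452.4905
  3       231.25       223.7836       671.3508
  4     5,231.25     5,007.2682    20,029.0728
  Σ                  5,686.0310    21,381.6480
P = 5,686.0310; Macaulay duration = 21,381.6480 / 5,686.0310 = 3.76038 half-year periods = 1.88019 years.
Modified duration = D_Mac / (1 + y) = 1.88019 / 1.011 = 1.85973 years.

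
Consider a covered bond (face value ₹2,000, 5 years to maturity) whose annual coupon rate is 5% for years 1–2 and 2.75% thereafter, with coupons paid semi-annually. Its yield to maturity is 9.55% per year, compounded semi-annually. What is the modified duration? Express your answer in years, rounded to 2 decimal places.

Periodic yield y = 0.04775. First find Macaulay duration:
  t   CF        PV=CF/(1+0.04775)^t    t·PV
  1        50.00        47.7213        47.7213
  2        50.00        45.5465        91.0929
  3        50.00        43.4707       130.4122
  4        50.00        41.4896       165.9584
  5        27.50        21.7793       108.8966
  6        27.50        20.7868       124.7205
  7        27.50        19.8394       138.8760
  8        27.50        18.9353       151.4821
  9        27.50        18.0723       162.6508
  10    2,027.50     1,271.6985    12,716.9853
  Σ                  1,549.3397    13,838.7961
P = 1,549.3397; Macaulay duration = 13,838.7961 / 1,549.3397 = 8.93206 half-year periods = 4.46603 years.
Modified duration = D_Mac / (1 + y) = 4.46603 / 1.04775 = 4.26250 years.

4.26 years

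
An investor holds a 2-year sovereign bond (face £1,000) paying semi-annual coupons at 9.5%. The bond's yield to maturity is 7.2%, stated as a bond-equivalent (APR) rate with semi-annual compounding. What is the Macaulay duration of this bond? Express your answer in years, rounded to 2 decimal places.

1.87 years

Periodic yield y = 0.036. Discount each cash flow and weight by its period:
  t   CF        PV=CF/(1+0.036)^t    t·PV
  1        47.50        45.8494        45.8494
  2        47.50        44.2562        88.5124
  3        47.50        42.7183       128.1550
  4     1,047.50       909.3164     3,637.2655
  Σ                  1,042.1403     3,899.7823
Price P = Σ PV = 1,042.1403.
Macaulay duration = Σ(t·PV) / P = 3,899.7823 / 1,042.1403 = 3.74209 half-year periods.
In years: 3.74209 / 2 = 1.87104 years.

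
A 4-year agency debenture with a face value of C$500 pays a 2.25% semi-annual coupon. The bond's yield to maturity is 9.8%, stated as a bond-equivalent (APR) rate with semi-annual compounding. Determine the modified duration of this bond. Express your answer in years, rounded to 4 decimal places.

3.6403 years

Periodic yield y = 0.049. First find Macaulay duration:
  t   CF        PV=CF/(1+0.049)^t    t·PV
  1        5.625         5.3622         5.3622
  2        5.625         5.1118        10.2235
  3        5.625         4.8730        14.6190
  4        5.625         4.6454        18.5815
  5        5.625         4.4284        22.1419
  6        5.625         4.2215        25.3292
  7        5.625         4.0243        28.1703
  8      505.625       344.8456     2,758.7644
  Σ                    377.5122     2,883.1921
P = 377.5122; Macaulay duration = 2,883.1921 / 377.5122 = 7.63735 half-year periods = 3.81867 years.
Modified duration = D_Mac / (1 + y) = 3.81867 / 1.049 = 3.64030 years.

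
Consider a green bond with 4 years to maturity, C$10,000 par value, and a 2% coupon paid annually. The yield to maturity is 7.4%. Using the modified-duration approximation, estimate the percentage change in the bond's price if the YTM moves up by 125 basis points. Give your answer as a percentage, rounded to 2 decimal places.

-4.50%

Periodic yield y = 0.074. Modified duration first:
  t   CF        PV=CF/(1+0.074)^t    t·PV
  1       200.00       186.2197       186.2197
  2       200.00       173.3890       346.7779
  3       200.00       161.4422       484.3267
  4    10,200.00     7,666.2512    30,665.0048
  Σ                  8,187.3021    31,682.3292
P = 8,187.3021; D_Mac = 3.86969 yrs; D_mod = 3.86969/(1+0.074) = 3.60306 yrs.
ΔP/P ≈ -D_mod · Δy = -3.60306 × (+0.0125) = -0.045038 = -4.5038%.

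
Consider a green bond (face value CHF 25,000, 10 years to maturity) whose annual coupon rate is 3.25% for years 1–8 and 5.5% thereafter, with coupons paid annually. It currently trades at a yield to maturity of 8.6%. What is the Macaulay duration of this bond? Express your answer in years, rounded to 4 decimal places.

8.3476 years

Periodic yield y = 0.086. Discount each cash flow and weight by its year:
  t   CF        PV=CF/(1+0.086)^t    t·PV
  1       812.50       748.1584       748.1584
  2       812.50       688.9120     1,377.8239
  3       812.50       634.3572     1,903.0717
  4       812.50       584.1227     2,336.4907
  5       812.50       537.8662     2,689.3309
  6       812.50       495.2727     2,971.6364
  7       812.50       456.0522     3,192.3657
  8       812.50       419.9376     3,359.5008
  9     1,375.00       654.3864     5,889.4777
  10   26,375.00    11,558.3067   115,583.0674
  Σ                 16,777.3722   140,050.9236
Price P = Σ PV = 16,777.3722.
Macaulay duration = Σ(t·PV) / P = 140,050.9236 / 16,777.3722 = 8.34761 years.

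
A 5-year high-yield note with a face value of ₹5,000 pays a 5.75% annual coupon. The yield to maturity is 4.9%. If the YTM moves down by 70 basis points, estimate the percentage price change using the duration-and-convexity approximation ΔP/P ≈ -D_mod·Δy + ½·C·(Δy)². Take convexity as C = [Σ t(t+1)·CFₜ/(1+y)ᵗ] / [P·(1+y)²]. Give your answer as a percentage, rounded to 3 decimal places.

With y = 0.049:
  t   CF        PV=CF/(1+0.049)^t    t·PV        t(t+1)·PV
  1       287.50       274.0705       274.0705         548.1411
  2       287.50       261.2684       522.5368       1,567.6104
  3       287.50       249.0642       747.1927       2,988.7709
  4       287.50       237.4302       949.7207       4,748.6033
  5     5,287.50     4,162.6792    20,813.3958     124,880.3750
  Σ                  5,184.5125    23,306.9166     134,733.5007
P = 5,184.5125; D_Mac = 4.49549 yrs; D_mod = 4.28550 yrs; C = 23.61656.
Duration effect: -4.28550 × (-0.007) = +0.029998
Convexity effect: 0.5 × 23.61656 × (-0.007)² = +0.0005786
ΔP/P ≈ +0.029998 + 0.0005786 = +0.030577 = +3.0577%.

+3.058%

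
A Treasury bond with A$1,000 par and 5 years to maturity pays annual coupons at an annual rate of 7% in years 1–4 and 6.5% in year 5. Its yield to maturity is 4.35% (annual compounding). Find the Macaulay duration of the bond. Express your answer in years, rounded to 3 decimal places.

4.422 years

Periodic yield y = 0.0435. Discount each cash flow and weight by its year:
  t   CF        PV=CF/(1+0.0435)^t    t·PV
  1        70.00        67.0819        67.0819
  2        70.00        64.2855       128.5710
  3        70.00        61.6057       184.8170
  4        70.00        59.0375       236.1501
  5     1,065.00       860.7704     4,303.8522
  Σ                  1,112.7811     4,920.4723
Price P = Σ PV = 1,112.7811.
Macaulay duration = Σ(t·PV) / P = 4,920.4723 / 1,112.7811 = 4.42178 years.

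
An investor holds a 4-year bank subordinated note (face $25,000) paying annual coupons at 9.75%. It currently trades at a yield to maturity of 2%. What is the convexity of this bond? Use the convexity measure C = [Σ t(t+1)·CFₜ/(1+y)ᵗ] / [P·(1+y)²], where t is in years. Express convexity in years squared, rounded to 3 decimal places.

16.427

With y = 0.02:
  t   CF        PV=CF/(1+0.02)^t    t·PV        t(t+1)·PV
  1     2,437.50     2,389.7059     2,389.7059       4,779.4118
  2     2,437.50     2,342.8489     4,685.6978      14,057.0934
  3     2,437.50     2,296.9107     6,890.7321      27,562.9283
  4    27,437.50    25,348.0089   101,392.0355     506,960.1775
  Σ                 32,377.4744   115,358.1713     553,359.6110
P = 32,377.4744.
Convexity = Σ t(t+1)·PV / [P·(1+y)²] = 553,359.6110 / (32,377.4744 × 1.040400) = 16.42722.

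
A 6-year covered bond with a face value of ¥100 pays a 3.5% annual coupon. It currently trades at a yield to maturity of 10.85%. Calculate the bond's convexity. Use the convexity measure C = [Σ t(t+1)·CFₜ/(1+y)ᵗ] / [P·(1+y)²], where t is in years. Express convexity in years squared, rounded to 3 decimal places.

With y = 0.1085:
  t   CF        PV=CF/(1+0.1085)^t    t·PV        t(t+1)·PV
  1         3.50         3.1574         3.1574           6.3148
  2         3.50         2.8484         5.6967          17.0902
  3         3.50         2.5696         7.7087          30.8349
  4         3.50         2.3181         9.2723          46.3613
  5         3.50         2.0912        10.4559          62.7351
  6       103.50        55.7861       334.7167       2,343.0171
  Σ                     68.7707       371.0077       2,506.3534
P = 68.7707.
Convexity = Σ t(t+1)·PV / [P·(1+y)²] = 2,506.3534 / (68.7707 × 1.228772) = 29.65974.

29.660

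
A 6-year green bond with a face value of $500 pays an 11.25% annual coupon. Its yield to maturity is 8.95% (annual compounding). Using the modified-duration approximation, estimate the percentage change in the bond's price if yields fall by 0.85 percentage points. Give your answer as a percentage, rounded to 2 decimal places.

+3.70%

Periodic yield y = 0.0895. Modified duration first:
  t   CF        PV=CF/(1+0.0895)^t    t·PV
  1        56.25        51.6292        51.6292
  2        56.25        47.3880        94.7759
  3        56.25        43.4951       130.4854
  4        56.25        39.9221       159.6885
  5        56.25        36.6426       183.2130
  6       556.25       332.5880     1,995.5282
  Σ                    551.6651     2,615.3203
P = 551.6651; D_Mac = 4.74078 yrs; D_mod = 4.74078/(1+0.0895) = 4.35133 yrs.
ΔP/P ≈ -D_mod · Δy = -4.35133 × (-0.0085) = +0.036986 = +3.6986%.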